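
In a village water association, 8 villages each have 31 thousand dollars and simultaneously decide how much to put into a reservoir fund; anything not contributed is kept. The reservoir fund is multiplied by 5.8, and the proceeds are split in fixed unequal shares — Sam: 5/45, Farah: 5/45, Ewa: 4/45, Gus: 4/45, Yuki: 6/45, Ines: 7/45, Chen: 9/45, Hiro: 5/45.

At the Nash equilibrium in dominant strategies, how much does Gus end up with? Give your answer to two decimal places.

For player j, contributing a unit is worthwhile iff 5.8 × (j's share) ≥ 1, i.e. iff j's share is at least 0.1724.
Only Chen (9/45) clears that bar, contributing 31; the remaining 7 contribute 0. Total contributed: 31.
Gus keeps 31 and receives 5.8 × 31 × 4/45 = 15.98 from the reservoir fund, for a payoff of 46.98.

46.98 thousand dollars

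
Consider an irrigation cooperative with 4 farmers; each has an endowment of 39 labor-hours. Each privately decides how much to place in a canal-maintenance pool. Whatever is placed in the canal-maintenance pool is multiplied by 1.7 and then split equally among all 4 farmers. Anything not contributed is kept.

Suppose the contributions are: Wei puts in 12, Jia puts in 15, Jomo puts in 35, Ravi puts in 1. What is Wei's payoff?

53.78 labor-hours

Total contributed: 12 + 15 + 35 + 1 = 63.
Each receives 1.7 × 63 / 4 = 26.78 from the canal-maintenance pool.
Wei keeps 39 − 12 = 27, so Wei's payoff is 27 + 26.78 = 53.78.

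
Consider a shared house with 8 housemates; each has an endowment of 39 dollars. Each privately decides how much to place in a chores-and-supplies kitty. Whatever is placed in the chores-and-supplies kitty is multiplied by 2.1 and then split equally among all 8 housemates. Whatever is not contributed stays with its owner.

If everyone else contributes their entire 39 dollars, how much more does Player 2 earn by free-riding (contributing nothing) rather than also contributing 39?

Switching from a contribution of 39 to 0 lets Player 2 keep an extra 39 dollars, but lowers the chores-and-supplies kitty by 39, which costs Player 2 their own share of that drop: 2.1/8 × 39 = 10.24.
Net gain = 39 − 10.24 = 28.76. The private return per contributed unit (0.2625) is below 1, so free-riding is indeed the best response regardless of what the others do.

28.76 dollars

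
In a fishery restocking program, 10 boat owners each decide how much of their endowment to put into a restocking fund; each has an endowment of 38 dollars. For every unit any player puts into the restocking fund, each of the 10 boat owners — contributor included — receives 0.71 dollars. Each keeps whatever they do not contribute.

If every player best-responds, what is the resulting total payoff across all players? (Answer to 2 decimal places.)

380.00 dollars

The private return per contributed unit is 0.71 < 1, so contributing 0 is dominant for every player. At the Nash equilibrium everyone keeps their 38, and the group total is 10 × 38 = 380.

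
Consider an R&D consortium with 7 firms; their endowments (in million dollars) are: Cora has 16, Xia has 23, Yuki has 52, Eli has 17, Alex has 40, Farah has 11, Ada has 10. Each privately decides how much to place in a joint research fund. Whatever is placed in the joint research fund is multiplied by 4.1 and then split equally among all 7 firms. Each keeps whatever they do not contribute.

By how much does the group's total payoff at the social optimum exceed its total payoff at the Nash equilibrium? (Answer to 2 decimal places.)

523.90 million dollars

The private return per contributed unit is 4.1/7 = 0.5857 < 1 for every player regardless of endowment, so the Nash equilibrium is zero contribution and the group total is Σ E_j = 16 + 23 + 52 + 17 + 40 + 11 + 10 = 169.
Each contributed unit returns 4.100 to the group, so the social optimum is full contribution by everyone: group total = 4.100 × 169 = 692.90.
Efficiency loss = (4.100 − 1) × 169 = 523.90.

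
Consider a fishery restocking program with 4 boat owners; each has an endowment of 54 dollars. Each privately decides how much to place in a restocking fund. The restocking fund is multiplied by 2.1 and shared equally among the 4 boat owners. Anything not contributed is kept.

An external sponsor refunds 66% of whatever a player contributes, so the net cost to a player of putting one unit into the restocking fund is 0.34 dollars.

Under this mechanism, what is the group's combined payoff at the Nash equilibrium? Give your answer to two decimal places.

Under the mechanism each unit contributed yields (2.1/4) / 0.34 = 1.5441 back to its contributor per unit of net cost, which exceeds 1, making full contribution the dominant choice for everyone.
So the Nash equilibrium is full contribution by all 4; the group earns 4 × (54 × 0.66 + 2.1 × 54) = 596.16.

596.16 dollars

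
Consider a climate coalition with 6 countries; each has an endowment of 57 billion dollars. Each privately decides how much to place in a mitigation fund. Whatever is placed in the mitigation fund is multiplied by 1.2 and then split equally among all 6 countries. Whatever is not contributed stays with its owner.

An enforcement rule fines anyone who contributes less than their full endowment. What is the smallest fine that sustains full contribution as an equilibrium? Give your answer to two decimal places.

45.60 billion dollars

Given the others contribute fully, the best deviation is to contribute 0 (any partial contribution still incurs the fine and gives up units whose private return 0.2000 is below 1).
Deviating from 57 to 0 saves 57 billion dollars but forfeits the deviator's share of the drop in the mitigation fund: 1.2/6 × 57 = 11.40.
So the deviation gain is 57 − 11.40 = 45.60, and the fine must be at least 45.60 billion dollars to wipe it out.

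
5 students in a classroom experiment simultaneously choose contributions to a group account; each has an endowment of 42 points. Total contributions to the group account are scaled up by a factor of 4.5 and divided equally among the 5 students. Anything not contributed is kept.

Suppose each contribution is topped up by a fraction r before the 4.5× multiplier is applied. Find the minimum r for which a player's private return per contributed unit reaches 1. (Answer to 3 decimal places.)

With matching at rate r, one contributed unit becomes (1 + r) in the group account and returns 4.5 × (1 + r) / 5 to the contributor.
Setting this equal to 1: 1 + r = 5/4.5 = 1.1111.
So the minimum matching rate is r = 1.1111 − 1 = 0.111.

0.111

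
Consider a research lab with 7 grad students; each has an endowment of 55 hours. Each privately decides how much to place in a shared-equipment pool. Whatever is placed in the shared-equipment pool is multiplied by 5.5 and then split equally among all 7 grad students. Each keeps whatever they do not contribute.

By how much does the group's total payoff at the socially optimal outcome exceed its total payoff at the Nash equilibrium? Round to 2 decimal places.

Each contributed unit returns 5.5/7 = 0.7857 to its contributor — below 1 — so contributing 0 is dominant for every player. At the Nash equilibrium everyone keeps their 55, and the group total is 7 × 55 = 385.
Each contributed unit returns 5.500 to the group as a whole (0.7857 to each of 7 players), which exceeds 1, so the social optimum is full contribution: group total = 5.500 × 385 = 2117.50.
Efficiency loss = 2117.50 − 385 = 1732.50.

1732.50 hours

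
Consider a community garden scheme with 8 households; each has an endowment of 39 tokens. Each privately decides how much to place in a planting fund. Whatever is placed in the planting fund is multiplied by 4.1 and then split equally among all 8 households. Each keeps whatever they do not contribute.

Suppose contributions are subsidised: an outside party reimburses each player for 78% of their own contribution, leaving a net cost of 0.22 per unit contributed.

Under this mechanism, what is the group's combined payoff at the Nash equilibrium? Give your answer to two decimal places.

The effective private return per unit is now (4.1/8) / 0.22 = 2.3295 > 1, so every player's dominant strategy flips to full contribution.
So the Nash equilibrium is full contribution by all 8; the group earns 8 × (39 × 0.78 + 4.1 × 39) = 1522.56.

1522.56 tokens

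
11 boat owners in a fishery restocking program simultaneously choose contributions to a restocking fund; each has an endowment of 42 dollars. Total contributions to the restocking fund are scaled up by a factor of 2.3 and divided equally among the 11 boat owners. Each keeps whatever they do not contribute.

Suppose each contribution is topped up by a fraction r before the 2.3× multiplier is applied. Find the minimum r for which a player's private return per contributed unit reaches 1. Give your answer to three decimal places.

With matching at rate r, one contributed unit becomes (1 + r) in the restocking fund and returns 2.3 × (1 + r) / 11 to the contributor.
Setting this equal to 1: 1 + r = 11/2.3 = 4.7826.
So the minimum matching rate is r = 4.7826 − 1 = 3.783.

3.783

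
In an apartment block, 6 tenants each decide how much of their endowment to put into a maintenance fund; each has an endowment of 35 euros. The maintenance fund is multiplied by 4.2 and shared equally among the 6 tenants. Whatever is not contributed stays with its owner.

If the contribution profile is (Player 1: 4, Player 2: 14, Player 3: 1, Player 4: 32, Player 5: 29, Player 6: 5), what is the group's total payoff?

482.00 euros

Total contributed: 4 + 14 + 1 + 32 + 29 + 5 = 85; total kept: 6 × 35 − 85 = 125.
The maintenance fund pays out 4.2 × 85 = 357.00 in aggregate.
Group total = 125 + 357.00 = 482.00.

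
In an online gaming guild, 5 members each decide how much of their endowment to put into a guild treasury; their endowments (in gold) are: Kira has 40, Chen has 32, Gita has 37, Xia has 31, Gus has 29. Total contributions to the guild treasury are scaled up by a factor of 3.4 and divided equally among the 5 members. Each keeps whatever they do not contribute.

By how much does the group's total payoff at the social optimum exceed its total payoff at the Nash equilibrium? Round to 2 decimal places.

The private return per contributed unit is 3.4/5 = 0.6800 < 1 for every player regardless of endowment, so the Nash equilibrium is zero contribution and the group total is Σ E_j = 40 + 32 + 37 + 31 + 29 = 169.
Each contributed unit returns 3.400 to the group, so the social optimum is full contribution by everyone: group total = 3.400 × 169 = 574.60.
Efficiency loss = (3.400 − 1) × 169 = 405.60.

405.60 gold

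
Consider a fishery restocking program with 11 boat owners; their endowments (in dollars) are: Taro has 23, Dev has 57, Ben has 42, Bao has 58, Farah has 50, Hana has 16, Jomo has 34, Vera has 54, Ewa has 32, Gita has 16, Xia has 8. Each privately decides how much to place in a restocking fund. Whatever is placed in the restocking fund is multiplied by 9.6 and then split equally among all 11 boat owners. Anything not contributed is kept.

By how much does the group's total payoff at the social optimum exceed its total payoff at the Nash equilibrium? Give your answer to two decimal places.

3354.00 dollars

The private return per contributed unit is 9.6/11 = 0.8727 < 1 for every player regardless of endowment, so the Nash equilibrium is zero contribution and the group total is Σ E_j = 23 + 57 + 42 + 58 + 50 + 16 + 34 + 54 + 32 + 16 + 8 = 390.
Each contributed unit returns 9.600 to the group, so the social optimum is full contribution by everyone: group total = 9.600 × 390 = 3744.00.
Efficiency loss = (9.600 − 1) × 390 = 3354.00.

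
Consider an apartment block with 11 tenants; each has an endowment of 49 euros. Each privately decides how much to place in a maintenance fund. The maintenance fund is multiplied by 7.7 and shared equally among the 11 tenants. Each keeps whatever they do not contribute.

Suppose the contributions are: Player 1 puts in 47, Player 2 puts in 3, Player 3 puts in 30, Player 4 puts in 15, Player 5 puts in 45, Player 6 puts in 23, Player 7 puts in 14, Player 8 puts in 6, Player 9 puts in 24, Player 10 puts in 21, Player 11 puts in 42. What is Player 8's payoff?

Total contributed: 47 + 3 + 30 + 15 + 45 + 23 + 14 + 6 + 24 + 21 + 42 = 270.
Each receives 7.7 × 270 / 11 = 189.00 from the maintenance fund.
Player 8 keeps 49 − 6 = 43, so Player 8's payoff is 43 + 189.00 = 232.00.

232.00 euros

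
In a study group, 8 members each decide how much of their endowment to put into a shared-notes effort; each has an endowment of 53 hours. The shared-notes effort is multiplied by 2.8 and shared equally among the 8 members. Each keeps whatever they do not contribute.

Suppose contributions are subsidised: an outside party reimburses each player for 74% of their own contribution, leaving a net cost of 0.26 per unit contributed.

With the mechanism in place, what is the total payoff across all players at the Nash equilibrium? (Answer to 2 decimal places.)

1500.96 hours

Under the mechanism each unit contributed yields (2.8/8) / 0.26 = 1.3462 back to its contributor per unit of net cost, which exceeds 1, making full contribution the dominant choice for everyone.
So the Nash equilibrium is full contribution by all 8; the group earns 8 × (53 × 0.74 + 2.8 × 53) = 1500.96.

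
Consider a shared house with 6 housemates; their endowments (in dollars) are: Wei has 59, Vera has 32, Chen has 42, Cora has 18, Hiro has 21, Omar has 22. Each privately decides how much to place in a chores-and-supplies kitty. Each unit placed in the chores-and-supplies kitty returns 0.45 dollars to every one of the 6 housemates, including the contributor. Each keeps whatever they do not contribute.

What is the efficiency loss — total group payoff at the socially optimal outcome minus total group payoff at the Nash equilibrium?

The private return per contributed unit is 0.45 < 1 for everyone, so the Nash equilibrium is zero contribution and the group total is Σ E_j = 59 + 32 + 42 + 18 + 21 + 22 = 194.
Each contributed unit returns 2.700 to the group, so the social optimum is full contribution by everyone: group total = 2.700 × 194 = 523.80.
Efficiency loss = (2.700 − 1) × 194 = 329.80.

329.80 dollars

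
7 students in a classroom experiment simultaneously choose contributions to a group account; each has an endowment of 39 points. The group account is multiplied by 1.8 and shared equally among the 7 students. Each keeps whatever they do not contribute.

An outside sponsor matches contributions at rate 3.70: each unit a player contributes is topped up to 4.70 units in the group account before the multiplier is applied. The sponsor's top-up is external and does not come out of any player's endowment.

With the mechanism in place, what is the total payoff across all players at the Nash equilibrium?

2309.58 points

The effective private return per unit is now 1.8 × 4.70 / 7 = 1.2086 > 1, so every player's dominant strategy flips to full contribution.
At the Nash equilibrium everyone contributes 39. Group total payoff = 1.8 × 4.70 × 273 = 2309.58.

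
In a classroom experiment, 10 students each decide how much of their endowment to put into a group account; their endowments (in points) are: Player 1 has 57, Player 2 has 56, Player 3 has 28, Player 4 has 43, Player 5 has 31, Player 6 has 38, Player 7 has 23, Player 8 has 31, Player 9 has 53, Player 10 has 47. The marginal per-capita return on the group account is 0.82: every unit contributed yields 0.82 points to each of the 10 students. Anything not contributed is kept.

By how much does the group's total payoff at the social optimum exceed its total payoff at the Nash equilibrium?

2930.40 points

The private return per contributed unit is 0.82 < 1 for everyone, so the Nash equilibrium is zero contribution and the group total is Σ E_j = 57 + 56 + 28 + 43 + 31 + 38 + 23 + 31 + 53 + 47 = 407.
Each contributed unit returns 8.200 to the group, so the social optimum is full contribution by everyone: group total = 8.200 × 407 = 3337.40.
Efficiency loss = (8.200 − 1) × 407 = 2930.40.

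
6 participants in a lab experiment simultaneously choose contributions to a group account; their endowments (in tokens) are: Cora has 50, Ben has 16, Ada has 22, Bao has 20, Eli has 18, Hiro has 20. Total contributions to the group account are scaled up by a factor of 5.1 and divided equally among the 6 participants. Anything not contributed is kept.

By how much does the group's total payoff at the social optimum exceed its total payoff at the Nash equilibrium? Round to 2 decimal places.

598.60 tokens

The private return per contributed unit is 5.1/6 = 0.8500 < 1 for every player regardless of endowment, so the Nash equilibrium is zero contribution and the group total is Σ E_j = 50 + 16 + 22 + 20 + 18 + 20 = 146.
Each contributed unit returns 5.100 to the group, so the social optimum is full contribution by everyone: group total = 5.100 × 146 = 744.60.
Efficiency loss = (5.100 − 1) × 146 = 598.60.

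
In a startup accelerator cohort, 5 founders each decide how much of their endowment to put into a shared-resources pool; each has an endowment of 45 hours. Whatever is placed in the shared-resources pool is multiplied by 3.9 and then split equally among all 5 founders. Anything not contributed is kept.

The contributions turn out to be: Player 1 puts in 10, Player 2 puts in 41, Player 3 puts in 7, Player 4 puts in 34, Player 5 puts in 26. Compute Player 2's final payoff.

96.04 hours

Total contributed: 10 + 41 + 7 + 34 + 26 = 118.
Each receives 3.9 × 118 / 5 = 92.04 from the shared-resources pool.
Player 2 keeps 45 − 41 = 4, so Player 2's payoff is 4 + 92.04 = 96.04.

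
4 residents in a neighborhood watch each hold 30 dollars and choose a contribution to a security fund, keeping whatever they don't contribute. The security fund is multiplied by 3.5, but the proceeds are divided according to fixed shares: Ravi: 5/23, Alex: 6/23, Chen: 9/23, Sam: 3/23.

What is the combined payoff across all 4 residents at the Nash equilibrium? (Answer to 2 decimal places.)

195.00 dollars

A player with share s gets back 3.5·s per unit contributed, so full contribution is dominant for anyone with s > 1/3.5 = 0.2857 and zero contribution is dominant for anyone below.
Only Chen (9/23) clears that bar, contributing 30; the remaining 3 contribute 0. Total contributed: 30.
The security fund pays out 3.5 × 30 = 105.00 in total (split across the unequal shares, but the aggregate is all that matters for the group sum).
The 3 free-riders keep 30 each, adding 90. Group total = 90 + 105.00 = 195.00.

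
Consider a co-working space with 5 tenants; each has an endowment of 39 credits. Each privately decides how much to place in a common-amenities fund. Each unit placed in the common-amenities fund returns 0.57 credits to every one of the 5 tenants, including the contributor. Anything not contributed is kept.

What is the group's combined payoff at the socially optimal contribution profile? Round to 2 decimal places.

555.75 credits

Each contributed unit returns 2.850 to the group as a whole (0.57 to each of 5 players), which exceeds 1, so the social optimum is full contribution: group total = 2.850 × 195 = 555.75.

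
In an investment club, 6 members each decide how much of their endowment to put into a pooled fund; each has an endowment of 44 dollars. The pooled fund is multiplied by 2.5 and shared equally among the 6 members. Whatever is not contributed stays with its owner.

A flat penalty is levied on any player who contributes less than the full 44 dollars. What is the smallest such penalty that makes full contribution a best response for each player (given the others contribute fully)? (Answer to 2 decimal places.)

25.67 dollars

Given the others contribute fully, the best deviation is to contribute 0 (any partial contribution still incurs the fine and gives up units whose private return 0.4167 is below 1).
Deviating from 44 to 0 saves 44 dollars but forfeits the deviator's share of the drop in the pooled fund: 2.5/6 × 44 = 18.33.
So the deviation gain is 44 − 18.33 = 25.67, and the fine must be at least 25.67 dollars to wipe it out.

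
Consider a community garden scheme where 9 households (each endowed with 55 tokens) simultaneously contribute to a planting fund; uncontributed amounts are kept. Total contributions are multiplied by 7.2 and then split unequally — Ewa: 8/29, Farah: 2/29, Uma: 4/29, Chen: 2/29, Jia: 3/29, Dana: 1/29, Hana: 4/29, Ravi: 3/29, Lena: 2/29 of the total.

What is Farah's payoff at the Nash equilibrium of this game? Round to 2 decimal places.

82.31 tokens

For player j, contributing a unit is worthwhile iff 7.2 × (j's share) ≥ 1, i.e. iff j's share is at least 0.1389.
The only share above 0.1389 is Ewa's 8/29, contributing 55; the remaining 8 contribute 0. Total contributed: 55.
Farah keeps 55 and receives 7.2 × 55 × 2/29 = 27.31 from the planting fund, for a payoff of 82.31.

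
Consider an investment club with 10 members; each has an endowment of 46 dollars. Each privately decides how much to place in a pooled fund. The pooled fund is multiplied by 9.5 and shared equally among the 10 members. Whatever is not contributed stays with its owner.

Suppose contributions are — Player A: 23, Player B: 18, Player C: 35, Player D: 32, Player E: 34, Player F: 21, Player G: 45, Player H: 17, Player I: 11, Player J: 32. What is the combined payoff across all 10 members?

Total contributed: 23 + 18 + 35 + 32 + 34 + 21 + 45 + 17 + 11 + 32 = 268; total kept: 10 × 46 − 268 = 192.
The pooled fund pays out 9.5 × 268 = 2546.00 in aggregate.
Group total = 192 + 2546.00 = 2738.00.

2738.00 dollars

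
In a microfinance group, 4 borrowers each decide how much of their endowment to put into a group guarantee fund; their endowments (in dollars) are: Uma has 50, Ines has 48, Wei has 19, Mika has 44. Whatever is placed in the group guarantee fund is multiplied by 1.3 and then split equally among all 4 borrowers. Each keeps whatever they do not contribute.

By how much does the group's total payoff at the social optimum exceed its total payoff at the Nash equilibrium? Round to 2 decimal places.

The private return per contributed unit is 1.3/4 = 0.3250 < 1 for every player regardless of endowment, so the Nash equilibrium is zero contribution and the group total is Σ E_j = 50 + 48 + 19 + 44 = 161.
Each contributed unit returns 1.300 to the group, so the social optimum is full contribution by everyone: group total = 1.300 × 161 = 209.30.
Efficiency loss = (1.300 − 1) × 161 = 48.30.

48.30 dollars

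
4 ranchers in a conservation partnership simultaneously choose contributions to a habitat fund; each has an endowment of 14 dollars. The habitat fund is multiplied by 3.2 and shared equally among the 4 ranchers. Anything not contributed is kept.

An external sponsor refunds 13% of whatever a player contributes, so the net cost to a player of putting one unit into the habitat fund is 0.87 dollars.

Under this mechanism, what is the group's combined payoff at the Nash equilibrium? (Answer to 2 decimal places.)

56.00 dollars

Even with the mechanism, each unit contributed returns only (3.2/4) / 0.87 = 0.9195 per unit of net cost, so contributing nothing is still dominant.
At the Nash equilibrium no one contributes; group total payoff = 4 × 14 = 56.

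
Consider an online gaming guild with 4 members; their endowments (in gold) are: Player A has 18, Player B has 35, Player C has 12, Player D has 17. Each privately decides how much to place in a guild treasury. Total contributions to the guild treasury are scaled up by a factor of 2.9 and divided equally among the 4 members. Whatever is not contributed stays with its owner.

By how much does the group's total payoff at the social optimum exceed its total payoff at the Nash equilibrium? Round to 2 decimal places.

The private return per contributed unit is 2.9/4 = 0.7250 < 1 for every player regardless of endowment, so the Nash equilibrium is zero contribution and the group total is Σ E_j = 18 + 35 + 12 + 17 = 82.
Each contributed unit returns 2.900 to the group, so the social optimum is full contribution by everyone: group total = 2.900 × 82 = 237.80.
Efficiency loss = (2.900 − 1) × 82 = 155.80.

155.80 gold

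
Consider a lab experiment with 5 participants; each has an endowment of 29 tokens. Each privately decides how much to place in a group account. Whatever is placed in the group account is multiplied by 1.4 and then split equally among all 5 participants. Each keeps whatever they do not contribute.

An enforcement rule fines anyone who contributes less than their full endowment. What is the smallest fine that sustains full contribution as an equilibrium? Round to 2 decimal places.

20.88 tokens

Given the others contribute fully, the best deviation is to contribute 0 (any partial contribution still incurs the fine and gives up units whose private return 0.2800 is below 1).
Deviating from 29 to 0 saves 29 tokens but forfeits the deviator's share of the drop in the group account: 1.4/5 × 29 = 8.12.
So the deviation gain is 29 − 8.12 = 20.88, and the fine must be at least 20.88 tokens to wipe it out.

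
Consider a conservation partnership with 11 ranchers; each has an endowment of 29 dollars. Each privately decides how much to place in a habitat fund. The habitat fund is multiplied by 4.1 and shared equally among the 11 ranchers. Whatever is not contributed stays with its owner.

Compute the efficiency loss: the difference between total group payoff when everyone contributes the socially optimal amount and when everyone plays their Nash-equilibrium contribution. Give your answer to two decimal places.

988.90 dollars

Each contributed unit returns 4.1/11 = 0.3727 to its contributor — below 1 — so contributing 0 is dominant for every player. At the Nash equilibrium everyone keeps their 29, and the group total is 11 × 29 = 319.
Each contributed unit returns 4.100 to the group as a whole (0.3727 to each of 11 players), which exceeds 1, so the social optimum is full contribution: group total = 4.100 × 319 = 1307.90.
Efficiency loss = 1307.90 − 319 = 988.90.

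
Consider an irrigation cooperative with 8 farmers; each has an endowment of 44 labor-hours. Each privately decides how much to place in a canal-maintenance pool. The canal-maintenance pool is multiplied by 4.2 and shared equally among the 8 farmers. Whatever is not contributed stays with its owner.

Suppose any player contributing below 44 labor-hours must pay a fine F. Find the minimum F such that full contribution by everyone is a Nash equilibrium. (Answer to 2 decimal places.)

Given the others contribute fully, the best deviation is to contribute 0 (any partial contribution still incurs the fine and gives up units whose private return 0.5250 is below 1).
Deviating from 44 to 0 saves 44 labor-hours but forfeits the deviator's share of the drop in the canal-maintenance pool: 4.2/8 × 44 = 23.10.
So the deviation gain is 44 − 23.10 = 20.90, and the fine must be at least 20.90 labor-hours to wipe it out.

20.90 labor-hours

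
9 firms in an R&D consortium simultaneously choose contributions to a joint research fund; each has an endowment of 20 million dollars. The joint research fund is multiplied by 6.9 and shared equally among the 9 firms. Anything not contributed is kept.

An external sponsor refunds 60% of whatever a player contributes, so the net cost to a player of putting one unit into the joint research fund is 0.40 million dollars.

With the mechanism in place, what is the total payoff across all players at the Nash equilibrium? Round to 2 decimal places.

Under the mechanism each unit contributed yields (6.9/9) / 0.40 = 1.9167 back to its contributor per unit of net cost, which exceeds 1, making full contribution the dominant choice for everyone.
So the Nash equilibrium is full contribution by all 9; the group earns 9 × (20 × 0.60 + 6.9 × 20) = 1350.00.

1350.00 million dollars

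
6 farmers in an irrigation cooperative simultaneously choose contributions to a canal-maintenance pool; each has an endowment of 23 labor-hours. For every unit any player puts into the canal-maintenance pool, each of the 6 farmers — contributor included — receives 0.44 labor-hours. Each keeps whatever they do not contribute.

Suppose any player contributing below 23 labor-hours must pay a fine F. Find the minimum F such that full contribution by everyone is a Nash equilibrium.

Given the others contribute fully, the best deviation is to contribute 0 (any partial contribution still incurs the fine and gives up units whose private return 0.44 is below 1).
Deviating from 23 to 0 saves 23 labor-hours but forfeits the deviator's share of the drop in the canal-maintenance pool: 0.44 × 23 = 10.12.
So the deviation gain is 23 − 10.12 = 12.88, and the fine must be at least 12.88 labor-hours to wipe it out.

12.88 labor-hours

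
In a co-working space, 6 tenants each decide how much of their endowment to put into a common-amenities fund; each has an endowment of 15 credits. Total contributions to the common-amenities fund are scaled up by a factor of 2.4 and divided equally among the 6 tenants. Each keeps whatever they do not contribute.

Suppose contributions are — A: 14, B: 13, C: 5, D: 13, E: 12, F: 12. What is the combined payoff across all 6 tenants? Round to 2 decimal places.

Total contributed: 14 + 13 + 5 + 13 + 12 + 12 = 69; total kept: 6 × 15 − 69 = 21.
The common-amenities fund pays out 2.4 × 69 = 165.60 in aggregate.
Group total = 21 + 165.60 = 186.60.

186.60 credits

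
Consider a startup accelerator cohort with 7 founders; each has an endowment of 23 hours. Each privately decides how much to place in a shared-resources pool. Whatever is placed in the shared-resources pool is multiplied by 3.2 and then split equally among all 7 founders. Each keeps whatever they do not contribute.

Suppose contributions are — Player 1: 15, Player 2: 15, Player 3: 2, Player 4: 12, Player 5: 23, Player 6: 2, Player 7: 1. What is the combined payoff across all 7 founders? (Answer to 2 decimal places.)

Total contributed: 15 + 15 + 2 + 12 + 23 + 2 + 1 = 70; total kept: 7 × 23 − 70 = 91.
The shared-resources pool pays out 3.2 × 70 = 224.00 in aggregate.
Group total = 91 + 224.00 = 315.00.

315.00 hours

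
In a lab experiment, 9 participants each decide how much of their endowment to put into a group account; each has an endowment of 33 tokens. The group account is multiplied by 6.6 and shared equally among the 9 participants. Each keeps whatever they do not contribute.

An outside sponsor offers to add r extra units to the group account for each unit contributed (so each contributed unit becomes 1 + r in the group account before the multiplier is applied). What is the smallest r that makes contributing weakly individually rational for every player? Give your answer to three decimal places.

0.364

With matching at rate r, one contributed unit becomes (1 + r) in the group account and returns 6.6 × (1 + r) / 9 to the contributor.
Setting this equal to 1: 1 + r = 9/6.6 = 1.3636.
So the minimum matching rate is r = 1.3636 − 1 = 0.364.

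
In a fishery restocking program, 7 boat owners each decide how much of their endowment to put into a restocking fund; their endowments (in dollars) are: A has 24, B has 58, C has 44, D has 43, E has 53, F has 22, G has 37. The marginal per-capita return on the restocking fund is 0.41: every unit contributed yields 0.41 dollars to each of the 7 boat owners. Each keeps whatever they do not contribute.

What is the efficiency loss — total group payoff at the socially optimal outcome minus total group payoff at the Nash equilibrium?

The private return per contributed unit is 0.41 < 1 for everyone, so the Nash equilibrium is zero contribution and the group total is Σ E_j = 24 + 58 + 44 + 43 + 53 + 22 + 37 = 281.
Each contributed unit returns 2.870 to the group, so the social optimum is full contribution by everyone: group total = 2.870 × 281 = 806.47.
Efficiency loss = (2.870 − 1) × 281 = 525.47.

525.47 dollars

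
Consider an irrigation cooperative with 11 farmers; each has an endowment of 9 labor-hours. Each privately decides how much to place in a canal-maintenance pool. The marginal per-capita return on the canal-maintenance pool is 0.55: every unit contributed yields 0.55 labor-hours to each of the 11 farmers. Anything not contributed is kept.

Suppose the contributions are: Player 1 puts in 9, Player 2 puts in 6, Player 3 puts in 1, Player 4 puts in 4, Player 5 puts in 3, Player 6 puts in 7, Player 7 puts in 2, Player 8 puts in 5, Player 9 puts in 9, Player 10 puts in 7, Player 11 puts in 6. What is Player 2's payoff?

Total contributed: 9 + 6 + 1 + 4 + 3 + 7 + 2 + 5 + 9 + 7 + 6 = 59.
Each receives 0.55 × 59 = 32.45 from the canal-maintenance pool.
Player 2 keeps 9 − 6 = 3, so Player 2's payoff is 3 + 32.45 = 35.45.

35.45 labor-hours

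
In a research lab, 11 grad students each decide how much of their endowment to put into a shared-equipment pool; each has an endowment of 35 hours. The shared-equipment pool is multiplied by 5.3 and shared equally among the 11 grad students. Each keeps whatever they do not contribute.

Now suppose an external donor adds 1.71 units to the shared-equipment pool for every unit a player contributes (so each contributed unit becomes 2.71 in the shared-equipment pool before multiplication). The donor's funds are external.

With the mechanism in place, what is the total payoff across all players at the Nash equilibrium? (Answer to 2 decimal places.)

5529.76 hours

The effective private return per unit is now 5.3 × 2.71 / 11 = 1.3057 > 1, so every player's dominant strategy flips to full contribution.
So the Nash equilibrium is full contribution by all 11; the group earns 5.3 × 2.71 × 385 = 5529.76.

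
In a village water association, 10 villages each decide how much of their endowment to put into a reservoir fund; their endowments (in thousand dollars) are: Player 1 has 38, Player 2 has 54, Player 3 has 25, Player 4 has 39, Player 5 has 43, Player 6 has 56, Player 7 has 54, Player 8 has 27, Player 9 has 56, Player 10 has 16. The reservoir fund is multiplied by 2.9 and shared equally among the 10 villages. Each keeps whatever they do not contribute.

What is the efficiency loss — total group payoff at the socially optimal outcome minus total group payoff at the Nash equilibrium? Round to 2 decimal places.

The private return per contributed unit is 2.9/10 = 0.2900 < 1 for every player regardless of endowment, so the Nash equilibrium is zero contribution and the group total is Σ E_j = 38 + 54 + 25 + 39 + 43 + 56 + 54 + 27 + 56 + 16 = 408.
Each contributed unit returns 2.900 to the group, so the social optimum is full contribution by everyone: group total = 2.900 × 408 = 1183.20.
Efficiency loss = (2.900 − 1) × 408 = 775.20.

775.20 thousand dollars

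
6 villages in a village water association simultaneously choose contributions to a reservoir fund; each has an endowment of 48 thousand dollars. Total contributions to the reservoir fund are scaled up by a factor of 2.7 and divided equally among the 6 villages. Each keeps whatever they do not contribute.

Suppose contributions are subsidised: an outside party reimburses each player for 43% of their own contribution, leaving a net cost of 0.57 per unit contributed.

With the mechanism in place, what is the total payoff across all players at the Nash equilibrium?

288.00 thousand dollars

With the mechanism, a contributed unit returns (2.7/6) / 0.57 = 0.7895 per unit of net cost — still below 1 — so contributing 0 remains dominant for every player.
Everyone keeps their endowment and the group total is 6 × 48 = 288.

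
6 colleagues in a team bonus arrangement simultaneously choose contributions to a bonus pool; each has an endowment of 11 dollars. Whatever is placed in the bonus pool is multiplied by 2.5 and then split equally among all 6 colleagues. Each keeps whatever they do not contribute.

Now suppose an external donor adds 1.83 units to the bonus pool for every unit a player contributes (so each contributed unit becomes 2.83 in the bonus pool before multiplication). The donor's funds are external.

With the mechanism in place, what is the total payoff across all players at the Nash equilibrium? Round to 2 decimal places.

466.95 dollars

The effective private return per unit is now 2.5 × 2.83 / 6 = 1.1792 > 1, so every player's dominant strategy flips to full contribution.
So the Nash equilibrium is full contribution by all 6; the group earns 2.5 × 2.83 × 66 = 466.95.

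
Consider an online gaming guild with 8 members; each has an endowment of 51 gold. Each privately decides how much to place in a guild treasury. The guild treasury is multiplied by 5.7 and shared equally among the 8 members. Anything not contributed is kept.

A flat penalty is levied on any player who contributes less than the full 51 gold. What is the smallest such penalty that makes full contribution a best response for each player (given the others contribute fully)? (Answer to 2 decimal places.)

14.66 gold

Given the others contribute fully, the best deviation is to contribute 0 (any partial contribution still incurs the fine and gives up units whose private return 0.7125 is below 1).
Deviating from 51 to 0 saves 51 gold but forfeits the deviator's share of the drop in the guild treasury: 5.7/8 × 51 = 36.34.
So the deviation gain is 51 − 36.34 = 14.66, and the fine must be at least 14.66 gold to wipe it out.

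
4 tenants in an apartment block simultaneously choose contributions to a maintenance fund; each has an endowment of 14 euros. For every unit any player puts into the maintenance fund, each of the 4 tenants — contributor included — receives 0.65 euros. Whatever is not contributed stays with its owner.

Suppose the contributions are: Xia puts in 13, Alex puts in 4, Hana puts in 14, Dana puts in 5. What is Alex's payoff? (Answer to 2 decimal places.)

Total contributed: 13 + 4 + 14 + 5 = 36.
Each receives 0.65 × 36 = 23.40 from the maintenance fund.
Alex keeps 14 − 4 = 10, so Alex's payoff is 10 + 23.40 = 33.40.

33.40 euros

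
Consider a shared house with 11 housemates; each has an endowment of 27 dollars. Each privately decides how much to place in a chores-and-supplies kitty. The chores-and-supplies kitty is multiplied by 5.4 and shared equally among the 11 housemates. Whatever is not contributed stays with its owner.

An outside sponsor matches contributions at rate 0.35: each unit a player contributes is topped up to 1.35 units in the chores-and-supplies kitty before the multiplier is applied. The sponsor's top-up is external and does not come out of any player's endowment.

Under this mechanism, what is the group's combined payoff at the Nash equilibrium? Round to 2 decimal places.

With the mechanism, a contributed unit returns 5.4 × 1.35 / 11 = 0.6627 per unit of net cost — still below 1 — so contributing 0 remains dominant for every player.
At the Nash equilibrium no one contributes; group total payoff = 11 × 27 = 297.

297.00 dollars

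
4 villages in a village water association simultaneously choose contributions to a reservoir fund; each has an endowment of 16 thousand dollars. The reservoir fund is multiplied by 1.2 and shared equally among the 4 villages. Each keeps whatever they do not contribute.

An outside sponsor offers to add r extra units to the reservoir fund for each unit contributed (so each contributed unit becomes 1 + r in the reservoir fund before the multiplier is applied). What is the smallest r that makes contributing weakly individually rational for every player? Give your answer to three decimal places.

With matching at rate r, one contributed unit becomes (1 + r) in the reservoir fund and returns 1.2 × (1 + r) / 4 to the contributor.
Setting this equal to 1: 1 + r = 4/1.2 = 3.3333.
So the minimum matching rate is r = 3.3333 − 1 = 2.333.

2.333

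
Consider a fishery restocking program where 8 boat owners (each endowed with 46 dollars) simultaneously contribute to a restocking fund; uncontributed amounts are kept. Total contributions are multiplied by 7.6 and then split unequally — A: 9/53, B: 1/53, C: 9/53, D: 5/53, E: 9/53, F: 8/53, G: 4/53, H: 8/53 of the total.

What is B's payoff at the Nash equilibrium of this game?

78.98 dollars

A player with share s gets back 7.6·s per unit contributed, so full contribution is dominant for anyone with s > 1/7.6 = 0.1316 and zero contribution is dominant for anyone below.
A, C, E, F and H clear that bar, contributing 46 each; the remaining 3 contribute 0. Total contributed: 230.
B keeps 46 and receives 7.6 × 230 × 1/53 = 32.98 from the restocking fund, for a payoff of 78.98.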